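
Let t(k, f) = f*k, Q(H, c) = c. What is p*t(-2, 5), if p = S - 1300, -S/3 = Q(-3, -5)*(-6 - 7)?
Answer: 14950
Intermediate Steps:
S = -195 (S = -(-15)*(-6 - 7) = -(-15)*(-13) = -3*65 = -195)
p = -1495 (p = -195 - 1300 = -1495)
p*t(-2, 5) = -7475*(-2) = -1495*(-10) = 14950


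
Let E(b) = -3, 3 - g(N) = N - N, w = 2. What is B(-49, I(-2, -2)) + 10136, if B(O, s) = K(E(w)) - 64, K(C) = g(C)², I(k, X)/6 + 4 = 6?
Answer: 10081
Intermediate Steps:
g(N) = 3 (g(N) = 3 - (N - N) = 3 - 1*0 = 3 + 0 = 3)
I(k, X) = 12 (I(k, X) = -24 + 6*6 = -24 + 36 = 12)
K(C) = 9 (K(C) = 3² = 9)
B(O, s) = -55 (B(O, s) = 9 - 64 = -55)
B(-49, I(-2, -2)) + 10136 = -55 + 10136 = 10081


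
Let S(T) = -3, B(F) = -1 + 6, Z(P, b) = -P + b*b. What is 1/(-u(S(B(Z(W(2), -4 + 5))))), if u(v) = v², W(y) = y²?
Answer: -⅑ ≈ -0.11111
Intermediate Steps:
Z(P, b) = b² - P (Z(P, b) = -P + b² = b² - P)
B(F) = 5
1/(-u(S(B(Z(W(2), -4 + 5))))) = 1/(-1*(-3)²) = 1/(-1*9) = 1/(-9) = -⅑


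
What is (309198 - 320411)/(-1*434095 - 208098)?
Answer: 11213/642193 ≈ 0.017460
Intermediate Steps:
(309198 - 320411)/(-1*434095 - 208098) = -11213/(-434095 - 208098) = -11213/(-642193) = -11213*(-1/642193) = 11213/642193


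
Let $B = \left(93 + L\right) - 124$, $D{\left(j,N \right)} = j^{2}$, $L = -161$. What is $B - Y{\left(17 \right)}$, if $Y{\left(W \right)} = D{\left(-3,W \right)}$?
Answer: $-201$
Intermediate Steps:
$Y{\left(W \right)} = 9$ ($Y{\left(W \right)} = \left(-3\right)^{2} = 9$)
$B = -192$ ($B = \left(93 - 161\right) - 124 = -68 - 124 = -192$)
$B - Y{\left(17 \right)} = -192 - 9 = -201$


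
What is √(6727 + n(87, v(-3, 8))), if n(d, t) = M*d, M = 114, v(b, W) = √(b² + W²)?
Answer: √16645 ≈ 129.02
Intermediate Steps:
v(b, W) = √(W² + b²)
n(d, t) = 114*d
√(6727 + n(87, v(-3, 8))) = √(6727 + 114*87) = √(6727 + 9918) = √16645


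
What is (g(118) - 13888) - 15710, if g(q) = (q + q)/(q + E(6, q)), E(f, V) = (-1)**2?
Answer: -3521926/119 ≈ -29596.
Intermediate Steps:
E(f, V) = 1
g(q) = 2*q/(1 + q) (g(q) = (q + q)/(q + 1) = (2*q)/(1 + q) = 2*q/(1 + q))
(g(118) - 13888) - 15710 = (2*118/(1 + 118) - 13888) - 15710 = (2*118/119 - 13888) - 15710 = (2*118*(1/119) - 13888) - 15710 = (236/119 - 13888) - 15710 = -1652436/119 - 15710 = -3521926/119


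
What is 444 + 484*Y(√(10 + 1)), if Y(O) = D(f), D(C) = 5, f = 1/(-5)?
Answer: 2864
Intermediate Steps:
f = -⅕ ≈ -0.20000
Y(O) = 5
444 + 484*Y(√(10 + 1)) = 444 + 484*5 = 444 + 2420 = 2864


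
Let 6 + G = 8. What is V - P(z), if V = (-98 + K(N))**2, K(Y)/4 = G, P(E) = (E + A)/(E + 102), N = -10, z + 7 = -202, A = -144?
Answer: 866347/107 ≈ 8096.7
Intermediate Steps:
z = -209 (z = -7 - 202 = -209)
G = 2 (G = -6 + 8 = 2)
P(E) = (-144 + E)/(102 + E) (P(E) = (E - 144)/(E + 102) = (-144 + E)/(102 + E))
K(Y) = 8 (K(Y) = 4*2 = 8)
V = 8100 (V = (-98 + 8)**2 = (-90)**2 = 8100)
V - P(z) = 8100 - (-144 - 209)/(102 - 209) = 8100 - (-353)/(-107) = 8100 - (-1)*(-353)/107 = 8100 - 1*353/107 = 8100 - 353/107 = 866347/107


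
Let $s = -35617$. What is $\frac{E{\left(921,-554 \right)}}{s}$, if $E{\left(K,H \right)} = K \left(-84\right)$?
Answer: $\frac{77364}{35617} \approx 2.1721$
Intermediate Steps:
$E{\left(K,H \right)} = - 84 K$
$\frac{E{\left(921,-554 \right)}}{s} = \frac{\left(-84\right) 921}{-35617} = \left(-77364\right) \left(- \frac{1}{35617}\right) = \frac{77364}{35617}$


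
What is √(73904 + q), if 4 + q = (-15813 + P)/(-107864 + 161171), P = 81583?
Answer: √23333380533610/17769 ≈ 271.85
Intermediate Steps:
q = -147458/53307 (q = -4 + (-15813 + 81583)/(-107864 + 161171) = -4 + 65770/53307 = -147458/53307 ≈ -2.7662)
√(73904 + q) = √(73904 - 147458/53307) = √(3939453070/53307) = √23333380533610/17769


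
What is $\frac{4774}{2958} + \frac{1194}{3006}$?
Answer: $\frac{496736}{246993} \approx 2.0111$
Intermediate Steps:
$\frac{4774}{2958} + \frac{1194}{3006} = 4774 \cdot \frac{1}{2958} + 1194 \cdot \frac{1}{3006} = \frac{2387}{1479} + \frac{199}{501} = \frac{496736}{246993}$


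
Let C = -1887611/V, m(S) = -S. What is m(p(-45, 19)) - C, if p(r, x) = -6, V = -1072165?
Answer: 4545379/1072165 ≈ 4.2394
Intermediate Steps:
C = 1887611/1072165 (C = -1887611/(-1072165) = -1887611*(-1/1072165) = 1887611/1072165 ≈ 1.7606)
m(p(-45, 19)) - C = -1*(-6) - 1*1887611/1072165 = 6 - 1887611/1072165 = 4545379/1072165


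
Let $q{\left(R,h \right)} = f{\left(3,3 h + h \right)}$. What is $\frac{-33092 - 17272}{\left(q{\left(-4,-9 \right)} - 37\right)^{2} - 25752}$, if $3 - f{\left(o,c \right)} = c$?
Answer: $\frac{12591}{6437} \approx 1.956$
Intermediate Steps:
$f{\left(o,c \right)} = 3 - c$
$q{\left(R,h \right)} = 3 - 4 h$ ($q{\left(R,h \right)} = 3 - \left(3 h + h\right) = 3 - 4 h$)
$\frac{-33092 - 17272}{\left(q{\left(-4,-9 \right)} - 37\right)^{2} - 25752} = \frac{-33092 - 17272}{\left(\left(3 - -36\right) - 37\right)^{2} - 25752} = - \frac{50364}{\left(\left(3 + 36\right) - 37\right)^{2} - 25752} = - \frac{50364}{\left(39 - 37\right)^{2} - 25752} = - \frac{50364}{2^{2} - 25752} = - \frac{50364}{4 - 25752} = - \frac{50364}{-25748} = \left(-50364\right) \left(- \frac{1}{25748}\right) = \frac{12591}{6437}$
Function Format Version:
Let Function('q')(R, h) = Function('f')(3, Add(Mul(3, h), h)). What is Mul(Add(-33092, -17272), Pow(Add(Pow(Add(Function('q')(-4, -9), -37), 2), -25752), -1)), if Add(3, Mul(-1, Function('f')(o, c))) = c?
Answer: Rational(12591, 6437) ≈ 1.9560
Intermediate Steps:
Function('f')(o, c) = Add(3, Mul(-1, c))
Function('q')(R, h) = Add(3, Mul(-4, h)) (Function('q')(R, h) = Add(3, Mul(-1, Add(Mul(3, h), h))) = Add(3, Mul(-1, Mul(4, h))) = Add(3, Mul(-4, h)))
Mul(Add(-33092, -17272), Pow(Add(Pow(Add(Function('q')(-4, -9), -37), 2), -25752), -1)) = Mul(Add(-33092, -17272), Pow(Add(Pow(Add(Add(3, Mul(-4, -9)), -37), 2), -25752), -1)) = Mul(-50364, Pow(Add(Pow(Add(Add(3, 36), -37), 2), -25752), -1)) = Mul(-50364, Pow(Add(Pow(Add(39, -37), 2), -25752), -1)) = Mul(-50364, Pow(Add(Pow(2, 2), -25752), -1)) = Mul(-50364, Pow(Add(4, -25752), -1)) = Mul(-50364, Pow(-25748, -1)) = Mul(-50364, Rational(-1, 25748)) = Rational(12591, 6437)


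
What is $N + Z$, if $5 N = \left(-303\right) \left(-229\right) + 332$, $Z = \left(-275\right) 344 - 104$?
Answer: $- \frac{403801}{5} \approx -80760.0$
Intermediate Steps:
$Z = -94704$ ($Z = -94600 - 104 = -94704$)
$N = \frac{69719}{5}$ ($N = \frac{\left(-303\right) \left(-229\right) + 332}{5} = \frac{69387 + 332}{5} = \frac{1}{5} \cdot 69719 = \frac{69719}{5} \approx 13944.0$)
$N + Z = \frac{69719}{5} - 94704 = - \frac{403801}{5}$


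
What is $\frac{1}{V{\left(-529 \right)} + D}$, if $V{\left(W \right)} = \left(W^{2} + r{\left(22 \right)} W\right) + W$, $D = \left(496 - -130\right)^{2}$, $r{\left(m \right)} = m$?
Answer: $\frac{1}{659550} \approx 1.5162 \cdot 10^{-6}$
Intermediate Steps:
$D = 391876$ ($D = \left(496 + 130\right)^{2} = 626^{2} = 391876$)
$V{\left(W \right)} = W^{2} + 23 W$ ($V{\left(W \right)} = \left(W^{2} + 22 W\right) + W = W^{2} + 23 W$)
$\frac{1}{V{\left(-529 \right)} + D} = \frac{1}{- 529 \left(23 - 529\right) + 391876} = \frac{1}{\left(-529\right) \left(-506\right) + 391876} = \frac{1}{267674 + 391876} = \frac{1}{659550}$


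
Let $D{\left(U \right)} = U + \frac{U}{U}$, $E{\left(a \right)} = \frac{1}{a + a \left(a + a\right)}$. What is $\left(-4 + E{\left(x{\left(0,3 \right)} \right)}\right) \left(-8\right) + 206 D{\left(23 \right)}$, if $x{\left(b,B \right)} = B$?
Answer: $\frac{104488}{21} \approx 4975.6$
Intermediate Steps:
$E{\left(a \right)} = \frac{1}{a + 2 a^{2}}$ ($E{\left(a \right)} = \frac{1}{a + a 2 a} = \frac{1}{a + 2 a^{2}}$)
$D{\left(U \right)} = 1 + U$ ($D{\left(U \right)} = U + 1 = 1 + U$)
$\left(-4 + E{\left(x{\left(0,3 \right)} \right)}\right) \left(-8\right) + 206 D{\left(23 \right)} = \left(-4 + \frac{1}{3 \left(1 + 2 \cdot 3\right)}\right) \left(-8\right) + 206 \left(1 + 23\right) = \left(-4 + \frac{1}{3 \left(1 + 6\right)}\right) \left(-8\right) + 206 \cdot 24 = \left(-4 + \frac{1}{3 \cdot 7}\right) \left(-8\right) + 4944 = \left(-4 + \frac{1}{3} \cdot \frac{1}{7}\right) \left(-8\right) + 4944 = \left(-4 + \frac{1}{21}\right) \left(-8\right) + 4944 = \left(- \frac{83}{21}\right) \left(-8\right) + 4944 = \frac{664}{21} + 4944 = \frac{104488}{21}$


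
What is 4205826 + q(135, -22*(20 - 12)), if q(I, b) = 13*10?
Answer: 4205956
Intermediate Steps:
q(I, b) = 130
4205826 + q(135, -22*(20 - 12)) = 4205826 + 130 = 4205956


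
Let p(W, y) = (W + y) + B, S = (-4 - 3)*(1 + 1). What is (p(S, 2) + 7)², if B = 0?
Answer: 25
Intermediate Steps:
S = -14 (S = -7*2 = -14)
p(W, y) = W + y (p(W, y) = (W + y) + 0 = W + y)
(p(S, 2) + 7)² = ((-14 + 2) + 7)² = (-12 + 7)² = (-5)² = 25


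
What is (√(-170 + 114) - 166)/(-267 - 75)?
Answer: 83/171 - I*√14/171 ≈ 0.48538 - 0.021881*I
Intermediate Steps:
(√(-170 + 114) - 166)/(-267 - 75) = (√(-56) - 166)/(-342) = (2*I*√14 - 166)*(-1/342) = (-166 + 2*I*√14)*(-1/342) = 83/171 - I*√14/171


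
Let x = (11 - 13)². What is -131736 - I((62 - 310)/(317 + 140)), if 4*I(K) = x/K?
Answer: -32670071/248 ≈ -1.3173e+5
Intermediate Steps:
x = 4 (x = (-2)² = 4)
I(K) = 1/K (I(K) = (4/K)/4 = 1/K)
-131736 - I((62 - 310)/(317 + 140)) = -131736 - 1/((62 - 310)/(317 + 140)) = -131736 - 1/((-248/457)) = -131736 - 1/((-248*1/457)) = -131736 - 1/(-248/457) = -131736 - 1*(-457/248) = -131736 + 457/248 = -32670071/248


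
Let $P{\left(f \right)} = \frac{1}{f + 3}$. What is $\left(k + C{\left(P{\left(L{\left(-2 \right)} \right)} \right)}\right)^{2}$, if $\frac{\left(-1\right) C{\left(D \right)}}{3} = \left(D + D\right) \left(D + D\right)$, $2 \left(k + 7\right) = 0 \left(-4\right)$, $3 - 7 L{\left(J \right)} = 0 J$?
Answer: $\frac{148225}{2304} \approx 64.334$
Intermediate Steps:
$L{\left(J \right)} = \frac{3}{7}$ ($L{\left(J \right)} = \frac{3}{7} - \frac{0 J}{7} = \frac{3}{7} - 0 = \frac{3}{7} + 0 = \frac{3}{7}$)
$k = -7$ ($k = -7 + \frac{0 \left(-4\right)}{2} = -7 + \frac{1}{2} \cdot 0 = -7 + 0 = -7$)
$P{\left(f \right)} = \frac{1}{3 + f}$
$C{\left(D \right)} = - 12 D^{2}$ ($C{\left(D \right)} = - 3 \left(D + D\right) \left(D + D\right) = - 3 \cdot 2 D 2 D = - 3 \cdot 4 D^{2} = - 12 D^{2}$)
$\left(k + C{\left(P{\left(L{\left(-2 \right)} \right)} \right)}\right)^{2} = \left(-7 - 12 \left(\frac{1}{3 + \frac{3}{7}}\right)^{2}\right)^{2} = \left(-7 - 12 \left(\frac{1}{\frac{24}{7}}\right)^{2}\right)^{2} = \left(-7 - 12 \left(\frac{7}{24}\right)^{2}\right)^{2} = \left(-7 - \frac{49}{48}\right)^{2} = \left(- \frac{385}{48}\right)^{2} = \frac{148225}{2304}$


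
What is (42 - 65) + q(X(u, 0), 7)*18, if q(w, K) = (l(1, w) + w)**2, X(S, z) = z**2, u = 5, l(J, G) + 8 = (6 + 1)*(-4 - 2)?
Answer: 44977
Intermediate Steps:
l(J, G) = -50 (l(J, G) = -8 + (6 + 1)*(-4 - 2) = -8 + 7*(-6) = -8 - 42 = -50)
q(w, K) = (-50 + w)**2
(42 - 65) + q(X(u, 0), 7)*18 = (42 - 65) + (-50 + 0**2)**2*18 = -23 + (-50 + 0)**2*18 = -23 + (-50)**2*18 = -23 + 2500*18 = -23 + 45000 = 44977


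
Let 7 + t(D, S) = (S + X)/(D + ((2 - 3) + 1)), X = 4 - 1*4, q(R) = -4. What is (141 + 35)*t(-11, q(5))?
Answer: -1168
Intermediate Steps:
X = 0 (X = 4 - 4 = 0)
t(D, S) = -7 + S/D (t(D, S) = -7 + (S + 0)/(D + ((2 - 3) + 1)) = -7 + S/(D + (-1 + 1)) = -7 + S/(D + 0) = -7 + S/D)
(141 + 35)*t(-11, q(5)) = (141 + 35)*(-7 - 4/(-11)) = 176*(-7 - 4*(-1/11)) = 176*(-7 + 4/11) = 176*(-73/11) = -1168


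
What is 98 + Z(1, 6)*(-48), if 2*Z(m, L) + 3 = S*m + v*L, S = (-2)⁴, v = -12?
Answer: 1514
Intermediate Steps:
S = 16
Z(m, L) = -3/2 - 6*L + 8*m (Z(m, L) = -3/2 + (16*m - 12*L)/2 = -3/2 + (-12*L + 16*m)/2 = -3/2 + (-6*L + 8*m) = -3/2 - 6*L + 8*m)
98 + Z(1, 6)*(-48) = 98 + (-3/2 - 6*6 + 8*1)*(-48) = 98 + (-3/2 - 36 + 8)*(-48) = 98 - 59/2*(-48) = 98 + 1416 = 1514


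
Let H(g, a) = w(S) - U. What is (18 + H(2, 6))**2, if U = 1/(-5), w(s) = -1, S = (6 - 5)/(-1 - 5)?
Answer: 7396/25 ≈ 295.84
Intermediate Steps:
S = -1/6 (S = 1/(-6) = 1*(-1/6) = -1/6 ≈ -0.16667)
U = -1/5 ≈ -0.20000
H(g, a) = -4/5 (H(g, a) = -1 - 1*(-1/5) = -1 + 1/5 = -4/5)
(18 + H(2, 6))**2 = (18 - 4/5)**2 = (86/5)**2 = 7396/25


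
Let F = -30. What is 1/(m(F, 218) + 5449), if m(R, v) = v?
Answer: 1/5667 ≈ 0.00017646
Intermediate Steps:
1/(m(F, 218) + 5449) = 1/(218 + 5449) = 1/5667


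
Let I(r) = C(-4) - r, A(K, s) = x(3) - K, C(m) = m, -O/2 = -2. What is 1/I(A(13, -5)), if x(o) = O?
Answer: 1/5 ≈ 0.20000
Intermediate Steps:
O = 4 (O = -2*(-2) = 4)
x(o) = 4
A(K, s) = 4 - K
I(r) = -4 - r
1/I(A(13, -5)) = 1/(-4 - (4 - 1*13)) = 1/(-4 - (4 - 13)) = 1/(-4 - 1*(-9)) = 1/(-4 + 9) = 1/5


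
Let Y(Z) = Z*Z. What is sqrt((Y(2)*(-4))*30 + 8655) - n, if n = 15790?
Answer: -15790 + 5*sqrt(327) ≈ -15700.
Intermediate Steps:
Y(Z) = Z**2
sqrt((Y(2)*(-4))*30 + 8655) - n = sqrt((2**2*(-4))*30 + 8655) - 1*15790 = sqrt((4*(-4))*30 + 8655) - 15790 = sqrt(-16*30 + 8655) - 15790 = sqrt(-480 + 8655) - 15790 = sqrt(8175) - 15790 = 5*sqrt(327) - 15790 = -15790 + 5*sqrt(327)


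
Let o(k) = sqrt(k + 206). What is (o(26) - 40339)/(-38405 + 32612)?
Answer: 40339/5793 - 2*sqrt(58)/5793 ≈ 6.9608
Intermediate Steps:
o(k) = sqrt(206 + k)
(o(26) - 40339)/(-38405 + 32612) = (sqrt(206 + 26) - 40339)/(-38405 + 32612) = (sqrt(232) - 40339)/(-5793) = (2*sqrt(58) - 40339)*(-1/5793) = (-40339 + 2*sqrt(58))*(-1/5793) = 40339/5793 - 2*sqrt(58)/5793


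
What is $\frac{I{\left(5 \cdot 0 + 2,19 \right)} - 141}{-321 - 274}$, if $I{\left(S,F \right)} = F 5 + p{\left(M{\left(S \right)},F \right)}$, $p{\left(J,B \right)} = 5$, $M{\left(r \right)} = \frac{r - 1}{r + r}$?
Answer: $\frac{41}{595} \approx 0.068907$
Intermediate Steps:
$M{\left(r \right)} = \frac{-1 + r}{2 r}$
$I{\left(S,F \right)} = 5 + 5 F$ ($I{\left(S,F \right)} = F 5 + 5 = 5 F + 5 = 5 + 5 F$)
$\frac{I{\left(5 \cdot 0 + 2,19 \right)} - 141}{-321 - 274} = \frac{\left(5 + 5 \cdot 19\right) - 141}{-321 - 274} = \frac{\left(5 + 95\right) - 141}{-595} = \left(100 - 141\right) \left(- \frac{1}{595}\right) = \left(-41\right) \left(- \frac{1}{595}\right) = \frac{41}{595}$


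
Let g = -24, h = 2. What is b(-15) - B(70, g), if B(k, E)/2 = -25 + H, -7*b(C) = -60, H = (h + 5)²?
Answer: -276/7 ≈ -39.429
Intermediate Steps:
H = 49 (H = (2 + 5)² = 7² = 49)
b(C) = 60/7 (b(C) = -⅐*(-60) = 60/7)
B(k, E) = 48 (B(k, E) = 2*(-25 + 49) = 2*24 = 48)
b(-15) - B(70, g) = 60/7 - 1*48 = 60/7 - 48 = -276/7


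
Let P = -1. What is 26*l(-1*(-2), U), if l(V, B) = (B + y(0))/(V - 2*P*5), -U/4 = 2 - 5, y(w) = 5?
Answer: 221/6 ≈ 36.833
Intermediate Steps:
U = 12 (U = -4*(2 - 5) = -4*(-3) = 12)
l(V, B) = (5 + B)/(10 + V) (l(V, B) = (B + 5)/(V - 2*(-1)*5) = (5 + B)/(V + 2*5) = (5 + B)/(V + 10) = (5 + B)/(10 + V))
26*l(-1*(-2), U) = 26*((5 + 12)/(10 - 1*(-2))) = 26*(17/(10 + 2)) = 26*(17/12) = 221/6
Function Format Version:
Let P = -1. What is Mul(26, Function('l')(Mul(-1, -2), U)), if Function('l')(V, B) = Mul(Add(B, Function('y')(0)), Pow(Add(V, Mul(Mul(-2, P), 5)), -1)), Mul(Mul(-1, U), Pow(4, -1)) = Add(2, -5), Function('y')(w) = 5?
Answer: Rational(221, 6) ≈ 36.833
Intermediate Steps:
U = 12 (U = Mul(-4, Add(2, -5)) = Mul(-4, -3) = 12)
Function('l')(V, B) = Mul(Pow(Add(10, V), -1), Add(5, B)) (Function('l')(V, B) = Mul(Add(B, 5), Pow(Add(V, Mul(Mul(-2, -1), 5)), -1)) = Mul(Add(5, B), Pow(Add(V, Mul(2, 5)), -1)) = Mul(Add(5, B), Pow(Add(V, 10), -1)) = Mul(Add(5, B), Pow(Add(10, V), -1)) = Mul(Pow(Add(10, V), -1), Add(5, B)))
Mul(26, Function('l')(Mul(-1, -2), U)) = Mul(26, Mul(Pow(Add(10, Mul(-1, -2)), -1), Add(5, 12))) = Mul(26, Mul(Pow(Add(10, 2), -1), 17)) = Mul(26, Mul(Pow(12, -1), 17)) = Mul(26, Mul(Rational(1, 12), 17)) = Mul(26, Rational(17, 12)) = Rational(221, 6)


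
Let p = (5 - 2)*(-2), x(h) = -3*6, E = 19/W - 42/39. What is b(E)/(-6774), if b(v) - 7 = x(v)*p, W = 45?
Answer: -115/6774 ≈ -0.016977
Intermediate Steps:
E = -383/585 (E = 19/45 - 42/39 = 19*(1/45) - 42*1/39 = 19/45 - 14/13 = -383/585 ≈ -0.65470)
x(h) = -18
p = -6 (p = 3*(-2) = -6)
b(v) = 115 (b(v) = 7 - 18*(-6) = 7 + 108 = 115)
b(E)/(-6774) = 115/(-6774) = 115*(-1/6774) = -115/6774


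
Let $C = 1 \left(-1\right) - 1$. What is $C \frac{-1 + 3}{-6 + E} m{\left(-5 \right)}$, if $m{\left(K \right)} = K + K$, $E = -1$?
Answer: $- \frac{40}{7} \approx -5.7143$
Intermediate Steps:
$m{\left(K \right)} = 2 K$
$C = -2$ ($C = -1 - 1 = -2$)
$C \frac{-1 + 3}{-6 + E} m{\left(-5 \right)} = - 2 \frac{-1 + 3}{-6 - 1} \cdot 2 \left(-5\right) = - 2 \frac{2}{-7} \left(-10\right) = - 2 \cdot 2 \left(- \frac{1}{7}\right) \left(-10\right) = \left(-2\right) \left(- \frac{2}{7}\right) \left(-10\right) = \frac{4}{7} \left(-10\right) = - \frac{40}{7}$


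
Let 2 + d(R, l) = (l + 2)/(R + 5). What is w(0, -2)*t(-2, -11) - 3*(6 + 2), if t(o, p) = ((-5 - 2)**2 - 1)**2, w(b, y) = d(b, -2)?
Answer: -4632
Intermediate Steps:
d(R, l) = -2 + (2 + l)/(5 + R) (d(R, l) = -2 + (l + 2)/(R + 5) = -2 + (2 + l)/(5 + R))
w(b, y) = (-10 - 2*b)/(5 + b) (w(b, y) = (-8 - 2 - 2*b)/(5 + b) = (-10 - 2*b)/(5 + b))
t(o, p) = 2304 (t(o, p) = ((-7)**2 - 1)**2 = (49 - 1)**2 = 48**2 = 2304)
w(0, -2)*t(-2, -11) - 3*(6 + 2) = -2*2304 - 3*(6 + 2) = -4608 - 3*8 = -4608 - 24 = -4632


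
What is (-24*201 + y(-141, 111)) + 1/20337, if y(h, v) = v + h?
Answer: -98715797/20337 ≈ -4854.0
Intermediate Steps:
y(h, v) = h + v
(-24*201 + y(-141, 111)) + 1/20337 = (-24*201 + (-141 + 111)) + 1/20337 = (-4824 - 30) + 1/20337 = -4854 + 1/20337 = -98715797/20337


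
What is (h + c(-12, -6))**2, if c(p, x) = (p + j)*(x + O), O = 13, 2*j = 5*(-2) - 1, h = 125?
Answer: 25/4 ≈ 6.2500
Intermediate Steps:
j = -11/2 (j = (5*(-2) - 1)/2 = (-10 - 1)/2 = (1/2)*(-11) = -11/2 ≈ -5.5000)
c(p, x) = (13 + x)*(-11/2 + p) (c(p, x) = (p - 11/2)*(x + 13) = (-11/2 + p)*(13 + x) = (13 + x)*(-11/2 + p))
(h + c(-12, -6))**2 = (125 + (-143/2 + 13*(-12) - 11/2*(-6) - 12*(-6)))**2 = (125 + (-143/2 - 156 + 33 + 72))**2 = (125 - 245/2)**2 = (5/2)**2 = 25/4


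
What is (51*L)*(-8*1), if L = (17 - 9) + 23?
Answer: -12648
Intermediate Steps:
L = 31 (L = 8 + 23 = 31)
(51*L)*(-8*1) = (51*31)*(-8*1) = 1581*(-8) = -12648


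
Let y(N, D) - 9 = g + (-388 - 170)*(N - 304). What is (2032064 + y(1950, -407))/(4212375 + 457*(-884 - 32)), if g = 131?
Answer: 1113736/3793763 ≈ 0.29357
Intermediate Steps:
y(N, D) = 169772 - 558*N (y(N, D) = 9 + (131 + (-388 - 170)*(N - 304)) = 9 + (131 - 558*(-304 + N)) = 9 + (131 + (169632 - 558*N)) = 9 + (169763 - 558*N) = 169772 - 558*N)
(2032064 + y(1950, -407))/(4212375 + 457*(-884 - 32)) = (2032064 + (169772 - 558*1950))/(4212375 + 457*(-884 - 32)) = (2032064 + (169772 - 1088100))/(4212375 + 457*(-916)) = (2032064 - 918328)/(4212375 - 418612) = 1113736/3793763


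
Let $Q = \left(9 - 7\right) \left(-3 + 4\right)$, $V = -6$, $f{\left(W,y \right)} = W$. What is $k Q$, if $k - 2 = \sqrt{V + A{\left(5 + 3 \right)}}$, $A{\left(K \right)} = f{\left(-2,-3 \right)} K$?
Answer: $4 + 2 i \sqrt{22} \approx 4.0 + 9.3808 i$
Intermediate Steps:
$A{\left(K \right)} = - 2 K$
$Q = 2$ ($Q = 2 \cdot 1 = 2$)
$k = 2 + i \sqrt{22}$ ($k = 2 + \sqrt{-6 - 2 \left(5 + 3\right)} = 2 + \sqrt{-6 - 16} = 2 + \sqrt{-22} = 2 + i \sqrt{22} \approx 2.0 + 4.6904 i$)
$k Q = \left(2 + i \sqrt{22}\right) 2 = 4 + 2 i \sqrt{22}$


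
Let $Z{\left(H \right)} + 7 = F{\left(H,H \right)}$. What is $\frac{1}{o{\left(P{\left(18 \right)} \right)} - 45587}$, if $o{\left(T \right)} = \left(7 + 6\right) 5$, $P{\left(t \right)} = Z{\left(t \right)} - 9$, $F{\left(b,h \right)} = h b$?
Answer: $- \frac{1}{45522} \approx -2.1967 \cdot 10^{-5}$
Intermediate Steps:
$F{\left(b,h \right)} = b h$
$Z{\left(H \right)} = -7 + H^{2}$ ($Z{\left(H \right)} = -7 + H H = -7 + H^{2}$)
$P{\left(t \right)} = -16 + t^{2}$ ($P{\left(t \right)} = \left(-7 + t^{2}\right) - 9 = -16 + t^{2}$)
$o{\left(T \right)} = 65$ ($o{\left(T \right)} = 13 \cdot 5 = 65$)
$\frac{1}{o{\left(P{\left(18 \right)} \right)} - 45587} = \frac{1}{65 - 45587} = \frac{1}{-45522} = - \frac{1}{45522}$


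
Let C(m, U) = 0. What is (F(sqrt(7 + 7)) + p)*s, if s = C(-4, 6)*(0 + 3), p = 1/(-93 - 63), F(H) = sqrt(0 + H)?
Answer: 0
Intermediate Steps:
F(H) = sqrt(H)
p = -1/156 (p = 1/(-156) = -1/156 ≈ -0.0064103)
s = 0 (s = 0*(0 + 3) = 0*3 = 0)
(F(sqrt(7 + 7)) + p)*s = (sqrt(sqrt(7 + 7)) - 1/156)*0 = (sqrt(sqrt(14)) - 1/156)*0 = (14**(1/4) - 1/156)*0 = (-1/156 + 14**(1/4))*0 = 0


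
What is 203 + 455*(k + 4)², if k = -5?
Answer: 658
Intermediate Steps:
203 + 455*(k + 4)² = 203 + 455*(-5 + 4)² = 203 + 455*(-1)² = 203 + 455*1 = 203 + 455 = 658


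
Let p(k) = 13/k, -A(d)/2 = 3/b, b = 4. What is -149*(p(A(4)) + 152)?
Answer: -64070/3 ≈ -21357.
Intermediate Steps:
A(d) = -3/2 (A(d) = -6/4 = -2*¾ = -3/2)
-149*(p(A(4)) + 152) = -149*(13/(-3/2) + 152) = -149*(13*(-⅔) + 152) = -149*(-26/3 + 152) = -149*430/3 = -64070/3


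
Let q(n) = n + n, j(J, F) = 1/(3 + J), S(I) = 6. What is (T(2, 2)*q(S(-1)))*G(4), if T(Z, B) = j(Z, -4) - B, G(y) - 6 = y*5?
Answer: -2808/5 ≈ -561.60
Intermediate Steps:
G(y) = 6 + 5*y (G(y) = 6 + y*5 = 6 + 5*y)
q(n) = 2*n
T(Z, B) = 1/(3 + Z) - B
(T(2, 2)*q(S(-1)))*G(4) = (((1 - 1*2*(3 + 2))/(3 + 2))*(2*6))*(6 + 5*4) = (((1 - 1*2*5)/5)*12)*(6 + 20) = (((1 - 10)/5)*12)*26 = (((⅕)*(-9))*12)*26 = -9/5*12*26 = -108/5*26 = -2808/5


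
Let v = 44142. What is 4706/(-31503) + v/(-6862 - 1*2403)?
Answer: -1434206516/291875295 ≈ -4.9138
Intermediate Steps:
4706/(-31503) + v/(-6862 - 1*2403) = 4706/(-31503) + 44142/(-6862 - 1*2403) = 4706*(-1/31503) + 44142/(-6862 - 2403) = -4706/31503 + 44142/(-9265) = -4706/31503 + 44142*(-1/9265) = -4706/31503 - 44142/9265 = -1434206516/291875295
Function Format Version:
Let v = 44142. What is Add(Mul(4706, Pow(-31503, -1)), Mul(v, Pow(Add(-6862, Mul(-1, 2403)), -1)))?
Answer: Rational(-1434206516, 291875295) ≈ -4.9138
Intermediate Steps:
Add(Mul(4706, Pow(-31503, -1)), Mul(v, Pow(Add(-6862, Mul(-1, 2403)), -1))) = Add(Mul(4706, Pow(-31503, -1)), Mul(44142, Pow(Add(-6862, Mul(-1, 2403)), -1))) = Add(Mul(4706, Rational(-1, 31503)), Mul(44142, Pow(Add(-6862, -2403), -1))) = Add(Rational(-4706, 31503), Mul(44142, Pow(-9265, -1))) = Add(Rational(-4706, 31503), Mul(44142, Rational(-1, 9265))) = Add(Rational(-4706, 31503), Rational(-44142, 9265)) = Rational(-1434206516, 291875295)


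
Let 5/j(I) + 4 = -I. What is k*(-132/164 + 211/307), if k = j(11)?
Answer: 1480/37761 ≈ 0.039194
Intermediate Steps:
j(I) = 5/(-4 - I)
k = -⅓ (k = -5/(4 + 11) = -5/15 = -5*1/15 = -⅓ ≈ -0.33333)
k*(-132/164 + 211/307) = -(-132/164 + 211/307)/3 = -(-132*1/164 + 211*(1/307))/3 = -(-33/41 + 211/307)/3 = -⅓*(-1480/12587) = 1480/37761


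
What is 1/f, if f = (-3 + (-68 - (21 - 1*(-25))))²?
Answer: 1/13689 ≈ 7.3051e-5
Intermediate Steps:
f = 13689 (f = (-3 + (-68 - (21 + 25)))² = (-3 + (-68 - 1*46))² = (-3 + (-68 - 46))² = (-3 - 114)² = (-117)² = 13689)
1/f = 1/13689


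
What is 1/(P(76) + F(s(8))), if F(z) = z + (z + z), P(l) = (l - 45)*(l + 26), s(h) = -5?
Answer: 1/3147 ≈ 0.00031776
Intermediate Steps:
P(l) = (-45 + l)*(26 + l)
F(z) = 3*z (F(z) = z + 2*z = 3*z)
1/(P(76) + F(s(8))) = 1/((-1170 + 76² - 19*76) + 3*(-5)) = 1/((-1170 + 5776 - 1444) - 15) = 1/(3162 - 15) = 1/3147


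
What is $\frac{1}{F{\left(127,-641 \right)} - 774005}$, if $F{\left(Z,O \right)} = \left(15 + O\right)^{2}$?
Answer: $- \frac{1}{382129} \approx -2.6169 \cdot 10^{-6}$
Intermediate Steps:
$\frac{1}{F{\left(127,-641 \right)} - 774005} = \frac{1}{\left(15 - 641\right)^{2} - 774005} = \frac{1}{\left(-626\right)^{2} - 774005} = \frac{1}{391876 - 774005} = \frac{1}{-382129} = - \frac{1}{382129}$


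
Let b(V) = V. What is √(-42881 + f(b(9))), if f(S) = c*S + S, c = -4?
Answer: 2*I*√10727 ≈ 207.14*I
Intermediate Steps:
f(S) = -3*S (f(S) = -4*S + S = -3*S)
√(-42881 + f(b(9))) = √(-42881 - 3*9) = √(-42881 - 27) = √(-42908) = 2*I*√10727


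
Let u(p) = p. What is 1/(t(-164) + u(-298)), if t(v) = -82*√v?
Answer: I/(2*(-149*I + 82*√41)) ≈ -0.0002501 + 0.00088131*I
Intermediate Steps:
1/(t(-164) + u(-298)) = 1/(-164*I*√41 - 298) = 1/(-298 - 164*I*√41)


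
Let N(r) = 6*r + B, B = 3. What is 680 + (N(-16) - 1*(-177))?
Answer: 764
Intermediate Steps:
N(r) = 3 + 6*r (N(r) = 6*r + 3 = 3 + 6*r)
680 + (N(-16) - 1*(-177)) = 680 + ((3 + 6*(-16)) - 1*(-177)) = 680 + ((3 - 96) + 177) = 680 + (-93 + 177) = 680 + 84 = 764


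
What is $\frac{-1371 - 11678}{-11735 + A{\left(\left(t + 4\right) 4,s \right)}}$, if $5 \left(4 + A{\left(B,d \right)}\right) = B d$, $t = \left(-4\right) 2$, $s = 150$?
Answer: $\frac{13049}{12219} \approx 1.0679$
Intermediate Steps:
$t = -8$
$A{\left(B,d \right)} = -4 + \frac{B d}{5}$
$\frac{-1371 - 11678}{-11735 + A{\left(\left(t + 4\right) 4,s \right)}} = \frac{-1371 - 11678}{-11735 + \left(-4 + \frac{1}{5} \left(-8 + 4\right) 4 \cdot 150\right)} = - \frac{13049}{-11735 + \left(-4 + \frac{1}{5} \left(\left(-4\right) 4\right) 150\right)} = - \frac{13049}{-11735 + \left(-4 + \frac{1}{5} \left(-16\right) 150\right)} = - \frac{13049}{-11735 - 484} = - \frac{13049}{-12219} = \left(-13049\right) \left(- \frac{1}{12219}\right) = \frac{13049}{12219}$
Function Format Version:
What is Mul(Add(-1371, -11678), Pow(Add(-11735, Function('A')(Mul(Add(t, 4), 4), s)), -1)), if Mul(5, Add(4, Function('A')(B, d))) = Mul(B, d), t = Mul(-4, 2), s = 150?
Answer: Rational(13049, 12219) ≈ 1.0679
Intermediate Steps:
t = -8
Function('A')(B, d) = Add(-4, Mul(Rational(1, 5), B, d)) (Function('A')(B, d) = Add(-4, Mul(Rational(1, 5), Mul(B, d))) = Add(-4, Mul(Rational(1, 5), B, d)))
Mul(Add(-1371, -11678), Pow(Add(-11735, Function('A')(Mul(Add(t, 4), 4), s)), -1)) = Mul(Add(-1371, -11678), Pow(Add(-11735, Add(-4, Mul(Rational(1, 5), Mul(Add(-8, 4), 4), 150))), -1)) = Mul(-13049, Pow(Add(-11735, Add(-4, Mul(Rational(1, 5), Mul(-4, 4), 150))), -1)) = Mul(-13049, Pow(Add(-11735, Add(-4, Mul(Rational(1, 5), -16, 150))), -1)) = Mul(-13049, Pow(Add(-11735, Add(-4, -480)), -1)) = Mul(-13049, Pow(Add(-11735, -484), -1)) = Mul(-13049, Pow(-12219, -1)) = Mul(-13049, Rational(-1, 12219)) = Rational(13049, 12219)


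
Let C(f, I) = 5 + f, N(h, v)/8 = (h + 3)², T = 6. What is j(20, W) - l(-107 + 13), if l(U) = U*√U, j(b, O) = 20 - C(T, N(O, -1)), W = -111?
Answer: 9 + 94*I*√94 ≈ 9.0 + 911.36*I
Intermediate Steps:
N(h, v) = 8*(3 + h)² (N(h, v) = 8*(h + 3)² = 8*(3 + h)²)
j(b, O) = 9 (j(b, O) = 20 - (5 + 6) = 20 - 1*11 = 20 - 11 = 9)
l(U) = U^(3/2)
j(20, W) - l(-107 + 13) = 9 - (-107 + 13)^(3/2) = 9 - (-94)^(3/2) = 9 - (-94)*I*√94 = 9 + 94*I*√94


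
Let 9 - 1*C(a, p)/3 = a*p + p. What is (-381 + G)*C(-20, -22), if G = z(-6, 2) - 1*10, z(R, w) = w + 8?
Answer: 467487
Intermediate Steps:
z(R, w) = 8 + w
C(a, p) = 27 - 3*p - 3*a*p (C(a, p) = 27 - 3*(a*p + p) = 27 - 3*(p + a*p) = 27 + (-3*p - 3*a*p) = 27 - 3*p - 3*a*p)
G = 0 (G = (8 + 2) - 1*10 = 10 - 10 = 0)
(-381 + G)*C(-20, -22) = (-381 + 0)*(27 - 3*(-22) - 3*(-20)*(-22)) = -381*(27 + 66 - 1320) = -381*(-1227) = 467487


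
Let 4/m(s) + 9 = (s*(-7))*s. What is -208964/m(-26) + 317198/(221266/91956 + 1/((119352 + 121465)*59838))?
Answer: 5486923838929230079550/22141977443693 ≈ 2.4781e+8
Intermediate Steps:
m(s) = 4/(-9 - 7*s**2) (m(s) = 4/(-9 + (s*(-7))*s) = 4/(-9 + (-7*s)*s) = 4/(-9 - 7*s**2))
-208964/m(-26) + 317198/(221266/91956 + 1/((119352 + 121465)*59838)) = -208964/((-4/(9 + 7*(-26)**2))) + 317198/(221266/91956 + 1/((119352 + 121465)*59838)) = -208964/((-4/(9 + 7*676))) + 317198/(221266*(1/91956) + (1/59838)/240817) = -208964/((-4/(9 + 4732))) + 317198/(110633/45978 + (1/240817)*(1/59838)) = -208964/((-4/4741)) + 317198/(110633/45978 + 1/14410007646) = -208964/((-4*1/4741)) + 317198/(44283954887386/18403981431883) = -208964/(-4/4741) + 317198*(18403981431883/44283954887386) = -208964*(-4741/4) + 2918853051115211917/22141977443693 = 247674581 + 2918853051115211917/22141977443693 = 5486923838929230079550/22141977443693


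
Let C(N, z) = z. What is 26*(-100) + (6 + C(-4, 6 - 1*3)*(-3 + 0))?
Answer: -2603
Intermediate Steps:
26*(-100) + (6 + C(-4, 6 - 1*3)*(-3 + 0)) = 26*(-100) + (6 + (6 - 1*3)*(-3 + 0)) = -2600 + (6 + (6 - 3)*(-3)) = -2600 + (6 + 3*(-3)) = -2600 + (6 - 9) = -2600 - 3 = -2603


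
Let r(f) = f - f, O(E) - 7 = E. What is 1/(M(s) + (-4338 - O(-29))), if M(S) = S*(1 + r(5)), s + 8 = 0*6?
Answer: -1/4324 ≈ -0.00023127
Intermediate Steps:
O(E) = 7 + E
s = -8 (s = -8 + 0*6 = -8 + 0 = -8)
r(f) = 0
M(S) = S (M(S) = S*(1 + 0) = S*1 = S)
1/(M(s) + (-4338 - O(-29))) = 1/(-8 + (-4338 - (7 - 29))) = 1/(-8 + (-4338 - 1*(-22))) = 1/(-8 + (-4338 + 22)) = 1/(-8 - 4316) = 1/(-4324) = -1/4324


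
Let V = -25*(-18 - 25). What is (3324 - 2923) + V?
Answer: 1476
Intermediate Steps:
V = 1075 (V = -25*(-43) = 1075)
(3324 - 2923) + V = (3324 - 2923) + 1075 = 401 + 1075 = 1476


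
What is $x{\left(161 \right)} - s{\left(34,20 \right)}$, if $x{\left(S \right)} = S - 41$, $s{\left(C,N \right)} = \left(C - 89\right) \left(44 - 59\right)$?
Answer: $-705$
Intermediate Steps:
$s{\left(C,N \right)} = 1335 - 15 C$ ($s{\left(C,N \right)} = \left(-89 + C\right) \left(-15\right) = 1335 - 15 C$)
$x{\left(S \right)} = -41 + S$ ($x{\left(S \right)} = S - 41 = -41 + S$)
$x{\left(161 \right)} - s{\left(34,20 \right)} = \left(-41 + 161\right) - \left(1335 - 510\right) = 120 - \left(1335 - 510\right) = 120 - 825 = -705$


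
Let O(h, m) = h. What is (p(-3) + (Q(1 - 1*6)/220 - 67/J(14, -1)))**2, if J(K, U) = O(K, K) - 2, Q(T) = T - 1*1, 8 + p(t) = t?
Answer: 120187369/435600 ≈ 275.91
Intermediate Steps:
p(t) = -8 + t
Q(T) = -1 + T (Q(T) = T - 1 = -1 + T)
J(K, U) = -2 + K (J(K, U) = K - 2 = -2 + K)
(p(-3) + (Q(1 - 1*6)/220 - 67/J(14, -1)))**2 = ((-8 - 3) + ((-1 + (1 - 1*6))/220 - 67/(-2 + 14)))**2 = (-11 + ((-1 + (1 - 6))*(1/220) - 67/12))**2 = (-11 + ((-1 - 5)*(1/220) - 67*1/12))**2 = (-11 + (-6*1/220 - 67/12))**2 = (-11 + (-3/110 - 67/12))**2 = (-11 - 3703/660)**2 = (-10963/660)**2 = 120187369/435600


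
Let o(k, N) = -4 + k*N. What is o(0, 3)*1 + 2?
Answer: -2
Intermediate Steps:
o(k, N) = -4 + N*k
o(0, 3)*1 + 2 = (-4 + 3*0)*1 + 2 = (-4 + 0)*1 + 2 = -4*1 + 2 = -4 + 2 = -2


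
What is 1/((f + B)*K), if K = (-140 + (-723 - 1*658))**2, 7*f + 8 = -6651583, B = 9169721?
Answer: 7/133107196305096 ≈ 5.2589e-14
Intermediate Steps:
f = -6651591/7 (f = -8/7 + (1/7)*(-6651583) = -8/7 - 6651583/7 = -6651591/7 ≈ -9.5023e+5)
K = 2313441 (K = (-140 + (-723 - 658))**2 = (-140 - 1381)**2 = (-1521)**2 = 2313441)
1/((f + B)*K) = 1/((-6651591/7 + 9169721)*2313441) = (1/2313441)/(57536456/7) = (7/57536456)*(1/2313441) = 7/133107196305096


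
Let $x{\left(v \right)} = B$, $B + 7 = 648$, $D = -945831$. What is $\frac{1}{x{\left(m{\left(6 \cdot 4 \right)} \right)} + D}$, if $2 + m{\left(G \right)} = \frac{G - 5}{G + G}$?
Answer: $- \frac{1}{945190} \approx -1.058 \cdot 10^{-6}$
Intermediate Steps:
$B = 641$ ($B = -7 + 648 = 641$)
$m{\left(G \right)} = -2 + \frac{-5 + G}{2 G}$ ($m{\left(G \right)} = -2 + \frac{G - 5}{G + G} = -2 + \frac{-5 + G}{2 G}$)
$x{\left(v \right)} = 641$
$\frac{1}{x{\left(m{\left(6 \cdot 4 \right)} \right)} + D} = \frac{1}{641 - 945831} = \frac{1}{-945190} = - \frac{1}{945190}$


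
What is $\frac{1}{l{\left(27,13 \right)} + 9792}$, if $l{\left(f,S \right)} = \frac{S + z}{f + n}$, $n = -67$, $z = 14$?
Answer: $\frac{40}{391653} \approx 0.00010213$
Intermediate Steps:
$l{\left(f,S \right)} = \frac{14 + S}{-67 + f}$ ($l{\left(f,S \right)} = \frac{S + 14}{f - 67} = \frac{14 + S}{-67 + f}$)
$\frac{1}{l{\left(27,13 \right)} + 9792} = \frac{1}{\frac{14 + 13}{-67 + 27} + 9792} = \frac{1}{\frac{1}{-40} \cdot 27 + 9792} = \frac{1}{\left(- \frac{1}{40}\right) 27 + 9792} = \frac{1}{- \frac{27}{40} + 9792} = \frac{1}{\frac{391653}{40}} = \frac{40}{391653}$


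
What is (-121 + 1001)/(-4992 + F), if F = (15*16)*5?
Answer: -55/237 ≈ -0.23207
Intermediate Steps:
F = 1200 (F = 240*5 = 1200)
(-121 + 1001)/(-4992 + F) = (-121 + 1001)/(-4992 + 1200) = 880/(-3792) = 880*(-1/3792) = -55/237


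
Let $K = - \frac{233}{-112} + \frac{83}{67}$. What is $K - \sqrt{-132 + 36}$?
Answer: $\frac{24907}{7504} - 4 i \sqrt{6} \approx 3.3192 - 9.798 i$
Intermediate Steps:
$K = \frac{24907}{7504}$ ($K = \left(-233\right) \left(- \frac{1}{112}\right) + 83 \cdot \frac{1}{67} = \frac{233}{112} + \frac{83}{67} = \frac{24907}{7504} \approx 3.3192$)
$K - \sqrt{-132 + 36} = \frac{24907}{7504} - \sqrt{-132 + 36} = \frac{24907}{7504} - \sqrt{-96} = \frac{24907}{7504} - 4 i \sqrt{6}$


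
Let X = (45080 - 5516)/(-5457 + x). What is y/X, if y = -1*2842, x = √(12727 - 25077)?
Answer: 369257/942 - 1015*I*√494/2826 ≈ 391.99 - 7.9828*I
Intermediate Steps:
x = 5*I*√494 (x = √(-12350) = 5*I*√494 ≈ 111.13*I)
X = 39564/(-5457 + 5*I*√494) (X = (45080 - 5516)/(-5457 + 5*I*√494) = 39564/(-5457 + 5*I*√494) ≈ -7.2471 - 0.14759*I)
y = -2842
y/X = -2842/(-215900748/29791199 - 197820*I*√494/29791199)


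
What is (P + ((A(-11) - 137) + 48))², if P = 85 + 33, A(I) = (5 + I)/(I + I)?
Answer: 103684/121 ≈ 856.89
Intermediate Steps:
A(I) = (5 + I)/(2*I) (A(I) = (5 + I)/((2*I)) = (5 + I)*(1/(2*I)) = (5 + I)/(2*I))
P = 118
(P + ((A(-11) - 137) + 48))² = (118 + (((½)*(5 - 11)/(-11) - 137) + 48))² = (118 + (((½)*(-1/11)*(-6) - 137) + 48))² = (118 + ((3/11 - 137) + 48))² = (118 + (-1504/11 + 48))² = (118 - 976/11)² = (322/11)² = 103684/121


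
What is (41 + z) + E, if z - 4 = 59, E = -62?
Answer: 42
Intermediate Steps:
z = 63 (z = 4 + 59 = 63)
(41 + z) + E = (41 + 63) - 62 = 104 - 62 = 42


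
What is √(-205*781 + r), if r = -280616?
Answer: 9*I*√5441 ≈ 663.87*I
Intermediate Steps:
√(-205*781 + r) = √(-205*781 - 280616) = √(-160105 - 280616) = √(-440721) = 9*I*√5441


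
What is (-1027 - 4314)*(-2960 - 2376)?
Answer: 28499576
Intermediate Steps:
(-1027 - 4314)*(-2960 - 2376) = -5341*(-5336) = 28499576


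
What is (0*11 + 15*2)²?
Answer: 900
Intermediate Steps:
(0*11 + 15*2)² = (0 + 30)² = 30² = 900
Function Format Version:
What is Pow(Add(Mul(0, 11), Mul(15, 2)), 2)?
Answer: 900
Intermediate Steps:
Pow(Add(Mul(0, 11), Mul(15, 2)), 2) = Pow(Add(0, 30), 2) = Pow(30, 2) = 900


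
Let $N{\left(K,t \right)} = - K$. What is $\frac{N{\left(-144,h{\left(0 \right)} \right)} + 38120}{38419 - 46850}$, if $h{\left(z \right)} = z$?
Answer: $- \frac{38264}{8431} \approx -4.5385$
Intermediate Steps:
$\frac{N{\left(-144,h{\left(0 \right)} \right)} + 38120}{38419 - 46850} = \frac{\left(-1\right) \left(-144\right) + 38120}{38419 - 46850} = \frac{144 + 38120}{-8431} = 38264 \left(- \frac{1}{8431}\right) = - \frac{38264}{8431}$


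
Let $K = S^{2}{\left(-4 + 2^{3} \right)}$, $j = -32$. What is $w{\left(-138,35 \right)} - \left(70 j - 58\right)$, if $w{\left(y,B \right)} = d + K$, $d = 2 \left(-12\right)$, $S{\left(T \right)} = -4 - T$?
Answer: $2338$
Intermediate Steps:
$d = -24$
$K = 64$ ($K = \left(-4 - \left(-4 + 2^{3}\right)\right)^{2} = \left(-4 - \left(-4 + 8\right)\right)^{2} = \left(-4 - 4\right)^{2} = \left(-8\right)^{2} = 64$)
$w{\left(y,B \right)} = 40$ ($w{\left(y,B \right)} = -24 + 64 = 40$)
$w{\left(-138,35 \right)} - \left(70 j - 58\right) = 40 - \left(70 \left(-32\right) - 58\right) = 40 - \left(-2240 - 58\right) = 40 - -2298 = 40 + 2298 = 2338$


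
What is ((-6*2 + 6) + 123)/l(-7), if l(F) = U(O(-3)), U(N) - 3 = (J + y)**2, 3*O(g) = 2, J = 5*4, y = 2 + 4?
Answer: 117/679 ≈ 0.17231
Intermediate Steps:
y = 6
J = 20
O(g) = 2/3 (O(g) = (1/3)*2 = 2/3)
U(N) = 679 (U(N) = 3 + (20 + 6)**2 = 3 + 26**2 = 3 + 676 = 679)
l(F) = 679
((-6*2 + 6) + 123)/l(-7) = ((-6*2 + 6) + 123)/679 = ((-12 + 6) + 123)*(1/679) = (-6 + 123)*(1/679) = 117*(1/679) = 117/679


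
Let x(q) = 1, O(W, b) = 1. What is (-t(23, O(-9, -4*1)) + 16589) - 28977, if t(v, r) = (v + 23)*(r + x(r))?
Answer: -12480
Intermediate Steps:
t(v, r) = (1 + r)*(23 + v) (t(v, r) = (v + 23)*(r + 1) = (23 + v)*(1 + r) = (1 + r)*(23 + v))
(-t(23, O(-9, -4*1)) + 16589) - 28977 = (-(23 + 23 + 23*1 + 1*23) + 16589) - 28977 = (-(23 + 23 + 23 + 23) + 16589) - 28977 = (-1*92 + 16589) - 28977 = (-92 + 16589) - 28977 = 16497 - 28977 = -12480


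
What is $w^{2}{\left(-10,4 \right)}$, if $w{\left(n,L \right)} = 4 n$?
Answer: $1600$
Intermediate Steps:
$w^{2}{\left(-10,4 \right)} = \left(4 \left(-10\right)\right)^{2} = \left(-40\right)^{2} = 1600$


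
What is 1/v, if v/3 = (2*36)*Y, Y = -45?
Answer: -1/9720 ≈ -0.00010288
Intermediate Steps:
v = -9720 (v = 3*((2*36)*(-45)) = 3*(72*(-45)) = 3*(-3240) = -9720)
1/v = 1/(-9720) = -1/9720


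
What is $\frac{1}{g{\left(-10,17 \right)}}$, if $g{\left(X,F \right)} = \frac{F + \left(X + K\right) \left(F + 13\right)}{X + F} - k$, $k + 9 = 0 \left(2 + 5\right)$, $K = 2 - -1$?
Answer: $- \frac{7}{130} \approx -0.053846$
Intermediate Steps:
$K = 3$ ($K = 2 + 1 = 3$)
$k = -9$ ($k = -9 + 0 \left(2 + 5\right) = -9 + 0 \cdot 7 = -9 + 0 = -9$)
$g{\left(X,F \right)} = 9 + \frac{F + \left(3 + X\right) \left(13 + F\right)}{F + X}$ ($g{\left(X,F \right)} = \frac{F + \left(X + 3\right) \left(F + 13\right)}{X + F} - -9 = \frac{F + \left(3 + X\right) \left(13 + F\right)}{F + X} + 9 = 9 + \frac{F + \left(3 + X\right) \left(13 + F\right)}{F + X}$)
$\frac{1}{g{\left(-10,17 \right)}} = \frac{1}{\frac{1}{17 - 10} \left(39 + 13 \cdot 17 + 22 \left(-10\right) + 17 \left(-10\right)\right)} = \frac{1}{\frac{1}{7} \left(39 + 221 - 220 - 170\right)} = \frac{1}{\frac{1}{7} \left(-130\right)} = \frac{1}{- \frac{130}{7}} = - \frac{7}{130}$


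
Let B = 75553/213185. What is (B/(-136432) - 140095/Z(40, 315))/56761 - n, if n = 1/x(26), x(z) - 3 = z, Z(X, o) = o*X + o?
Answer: -612561309880876493/17666368768855059120 ≈ -0.034674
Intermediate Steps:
Z(X, o) = o + X*o (Z(X, o) = X*o + o = o + X*o)
B = 75553/213185 (B = 75553*(1/213185) = 75553/213185 ≈ 0.35440)
x(z) = 3 + z
n = 1/29 (n = 1/(3 + 26) = 1/29 ≈ 0.034483)
(B/(-136432) - 140095/Z(40, 315))/56761 - n = ((75553/213185)/(-136432) - 140095*1/(315*(1 + 40)))/56761 - 1*1/29 = ((75553/213185)*(-1/136432) - 140095/(315*41))*(1/56761) - 1/29 = (-75553/29085255920 - 140095/12915)*(1/56761) - 1/29 = (-75553/29085255920 - 140095*1/12915)*(1/56761) - 1/29 = (-75553/29085255920 - 28019/2583)*(1/56761) - 1/29 = -116419997253697/10732459434480*1/56761 - 1/29 = -116419997253697/609185129960519280 - 1/29 = -612561309880876493/17666368768855059120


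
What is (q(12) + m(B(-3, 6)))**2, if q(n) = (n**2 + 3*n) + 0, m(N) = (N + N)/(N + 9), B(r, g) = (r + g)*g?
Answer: 295936/9 ≈ 32882.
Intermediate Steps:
B(r, g) = g*(g + r) (B(r, g) = (g + r)*g = g*(g + r))
m(N) = 2*N/(9 + N) (m(N) = (2*N)/(9 + N) = 2*N/(9 + N))
q(n) = n**2 + 3*n
(q(12) + m(B(-3, 6)))**2 = (12*(3 + 12) + 2*(6*(6 - 3))/(9 + 6*(6 - 3)))**2 = (12*15 + 2*(6*3)/(9 + 6*3))**2 = (180 + 2*18/(9 + 18))**2 = (180 + 2*18/27)**2 = (180 + 2*18*(1/27))**2 = (180 + 4/3)**2 = (544/3)**2 = 295936/9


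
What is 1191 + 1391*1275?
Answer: 1774716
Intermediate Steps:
1191 + 1391*1275 = 1191 + 1773525 = 1774716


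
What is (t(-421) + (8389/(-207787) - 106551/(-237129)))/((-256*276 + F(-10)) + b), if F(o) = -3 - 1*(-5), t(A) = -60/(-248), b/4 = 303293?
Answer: 662808125039/1163420008221585556 ≈ 5.6971e-7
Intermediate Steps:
b = 1213172 (b = 4*303293 = 1213172)
t(A) = 15/62 (t(A) = -60*(-1/248) = 15/62)
F(o) = 2 (F(o) = -3 + 5 = 2)
(t(-421) + (8389/(-207787) - 106551/(-237129)))/((-256*276 + F(-10)) + b) = (15/62 + (8389/(-207787) - 106551/(-237129)))/((-256*276 + 2) + 1213172) = (15/62 + (8389*(-1/207787) - 106551*(-1/237129)))/((-70656 + 2) + 1213172) = (15/62 + (-8389/207787 + 35517/79043))/(-70654 + 1213172) = (15/62 + 6716879152/16424107841)/1142518 = (662808125039/1018294686142)*(1/1142518) = 662808125039/1163420008221585556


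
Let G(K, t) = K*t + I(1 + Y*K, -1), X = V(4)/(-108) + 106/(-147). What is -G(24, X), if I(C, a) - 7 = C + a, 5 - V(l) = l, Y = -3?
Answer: 36395/441 ≈ 82.528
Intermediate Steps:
V(l) = 5 - l
I(C, a) = 7 + C + a (I(C, a) = 7 + (C + a) = 7 + C + a)
X = -3865/5292 (X = (5 - 1*4)/(-108) + 106/(-147) = (5 - 4)*(-1/108) + 106*(-1/147) = 1*(-1/108) - 106/147 = -1/108 - 106/147 = -3865/5292 ≈ -0.73035)
G(K, t) = 7 - 3*K + K*t (G(K, t) = K*t + (7 + (1 - 3*K) - 1) = K*t + (7 - 3*K) = 7 - 3*K + K*t)
-G(24, X) = -(7 - 3*24 + 24*(-3865/5292)) = -(7 - 72 - 7730/441) = -1*(-36395/441) = 36395/441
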